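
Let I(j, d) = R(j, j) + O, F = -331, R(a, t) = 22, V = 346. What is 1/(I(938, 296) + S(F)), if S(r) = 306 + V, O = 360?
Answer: 1/1034 ≈ 0.00096712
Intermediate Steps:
S(r) = 652 (S(r) = 306 + 346 = 652)
I(j, d) = 382 (I(j, d) = 22 + 360 = 382)
1/(I(938, 296) + S(F)) = 1/(382 + 652) = 1/1034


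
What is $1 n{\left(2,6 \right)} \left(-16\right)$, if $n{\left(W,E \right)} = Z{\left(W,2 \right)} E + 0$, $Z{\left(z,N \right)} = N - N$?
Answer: $0$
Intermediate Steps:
$Z{\left(z,N \right)} = 0$
$n{\left(W,E \right)} = 0$ ($n{\left(W,E \right)} = 0 E + 0 = 0 + 0 = 0$)
$1 n{\left(2,6 \right)} \left(-16\right) = 1 \cdot 0 \left(-16\right) = 0 \left(-16\right) = 0$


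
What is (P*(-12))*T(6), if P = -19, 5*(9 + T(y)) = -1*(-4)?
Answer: -9348/5 ≈ -1869.6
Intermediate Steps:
T(y) = -41/5 (T(y) = -9 + (-1*(-4))/5 = -9 + (1/5)*4 = -9 + 4/5 = -41/5)
(P*(-12))*T(6) = -19*(-12)*(-41/5) = 228*(-41/5) = -9348/5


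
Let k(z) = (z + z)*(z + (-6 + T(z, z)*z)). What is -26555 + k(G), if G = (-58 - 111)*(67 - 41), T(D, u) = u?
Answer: -169633349323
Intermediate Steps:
G = -4394 (G = -169*26 = -4394)
k(z) = 2*z*(-6 + z + z²) (k(z) = (z + z)*(z + (-6 + z*z)) = (2*z)*(z + (-6 + z²)) = (2*z)*(-6 + z + z²) = 2*z*(-6 + z + z²))
-26555 + k(G) = -26555 + 2*(-4394)*(-6 - 4394 + (-4394)²) = -26555 + 2*(-4394)*(-6 - 4394 + 19307236) = -26555 + 2*(-4394)*19302836 = -26555 - 169633322768 = -169633349323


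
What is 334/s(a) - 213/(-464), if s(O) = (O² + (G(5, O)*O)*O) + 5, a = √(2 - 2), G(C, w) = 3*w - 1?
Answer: 156041/2320 ≈ 67.259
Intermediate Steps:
G(C, w) = -1 + 3*w
a = 0 (a = √0 = 0)
s(O) = 5 + O² + O²*(-1 + 3*O) (s(O) = (O² + ((-1 + 3*O)*O)*O) + 5 = (O² + (O*(-1 + 3*O))*O) + 5 = (O² + O²*(-1 + 3*O)) + 5 = 5 + O² + O²*(-1 + 3*O))
334/s(a) - 213/(-464) = 334/(5 + 3*0³) - 213/(-464) = 334/(5 + 3*0) - 213*(-1/464) = 334/(5 + 0) + 213/464 = 334/5 + 213/464 = 156041/2320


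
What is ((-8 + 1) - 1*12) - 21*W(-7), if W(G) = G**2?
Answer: -1048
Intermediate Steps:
((-8 + 1) - 1*12) - 21*W(-7) = ((-8 + 1) - 1*12) - 21*(-7)**2 = (-7 - 12) - 21*49 = -19 - 1029 = -1048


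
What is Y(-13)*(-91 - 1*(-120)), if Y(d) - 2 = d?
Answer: -319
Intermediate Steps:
Y(d) = 2 + d
Y(-13)*(-91 - 1*(-120)) = (2 - 13)*(-91 - 1*(-120)) = -11*(-91 + 120) = -11*29 = -319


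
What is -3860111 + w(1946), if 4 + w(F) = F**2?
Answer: -73199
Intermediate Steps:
w(F) = -4 + F**2
-3860111 + w(1946) = -3860111 + (-4 + 1946**2) = -3860111 + (-4 + 3786916) = -3860111 + 3786912 = -73199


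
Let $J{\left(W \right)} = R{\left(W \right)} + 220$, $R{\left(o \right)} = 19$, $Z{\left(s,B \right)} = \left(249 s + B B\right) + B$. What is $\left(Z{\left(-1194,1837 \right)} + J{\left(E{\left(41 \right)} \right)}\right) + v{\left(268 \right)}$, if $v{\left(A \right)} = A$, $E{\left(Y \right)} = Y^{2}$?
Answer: $3079607$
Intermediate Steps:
$Z{\left(s,B \right)} = B + B^{2} + 249 s$ ($Z{\left(s,B \right)} = \left(249 s + B^{2}\right) + B = \left(B^{2} + 249 s\right) + B = B + B^{2} + 249 s$)
$J{\left(W \right)} = 239$ ($J{\left(W \right)} = 19 + 220 = 239$)
$\left(Z{\left(-1194,1837 \right)} + J{\left(E{\left(41 \right)} \right)}\right) + v{\left(268 \right)} = \left(\left(1837 + 1837^{2} + 249 \left(-1194\right)\right) + 239\right) + 268 = \left(\left(1837 + 3374569 - 297306\right) + 239\right) + 268 = \left(3079100 + 239\right) + 268 = 3079339 + 268 = 3079607$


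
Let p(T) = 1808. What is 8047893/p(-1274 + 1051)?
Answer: 8047893/1808 ≈ 4451.3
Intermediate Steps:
8047893/p(-1274 + 1051) = 8047893/1808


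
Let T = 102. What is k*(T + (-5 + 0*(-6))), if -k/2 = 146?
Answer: -28324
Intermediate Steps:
k = -292 (k = -2*146 = -292)
k*(T + (-5 + 0*(-6))) = -292*(102 + (-5 + 0*(-6))) = -292*(102 + (-5 + 0)) = -292*(102 - 5) = -292*97 = -28324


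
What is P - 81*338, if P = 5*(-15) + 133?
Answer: -27320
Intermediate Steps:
P = 58 (P = -75 + 133 = 58)
P - 81*338 = 58 - 81*338 = 58 - 27378 = -27320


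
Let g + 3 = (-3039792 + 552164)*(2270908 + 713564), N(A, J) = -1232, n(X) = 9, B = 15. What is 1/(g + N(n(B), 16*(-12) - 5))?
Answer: -1/7424256113651 ≈ -1.3469e-13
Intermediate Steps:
g = -7424256112419 (g = -3 + (-3039792 + 552164)*(2270908 + 713564) = -3 - 2487628*2984472 = -3 - 7424256112416 = -7424256112419)
1/(g + N(n(B), 16*(-12) - 5)) = 1/(-7424256112419 - 1232) = 1/(-7424256113651) = -1/7424256113651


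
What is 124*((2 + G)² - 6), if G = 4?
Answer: 3720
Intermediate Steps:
124*((2 + G)² - 6) = 124*((2 + 4)² - 6) = 124*(6² - 6) = 124*(36 - 6) = 124*30 = 3720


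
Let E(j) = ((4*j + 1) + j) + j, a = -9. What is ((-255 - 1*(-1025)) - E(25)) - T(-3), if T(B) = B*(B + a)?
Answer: 583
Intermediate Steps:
E(j) = 1 + 6*j (E(j) = ((1 + 4*j) + j) + j = (1 + 5*j) + j = 1 + 6*j)
T(B) = B*(-9 + B) (T(B) = B*(B - 9) = B*(-9 + B))
((-255 - 1*(-1025)) - E(25)) - T(-3) = ((-255 - 1*(-1025)) - (1 + 6*25)) - (-3)*(-9 - 3) = ((-255 + 1025) - (1 + 150)) - (-3)*(-12) = (770 - 1*151) - 1*36 = (770 - 151) - 36 = 619 - 36 = 583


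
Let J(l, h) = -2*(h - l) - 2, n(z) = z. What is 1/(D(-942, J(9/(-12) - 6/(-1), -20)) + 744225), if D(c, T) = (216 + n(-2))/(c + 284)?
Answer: 329/244849918 ≈ 1.3437e-6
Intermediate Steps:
J(l, h) = -2 - 2*h + 2*l (J(l, h) = (-2*h + 2*l) - 2 = -2 - 2*h + 2*l)
D(c, T) = 214/(284 + c) (D(c, T) = (216 - 2)/(c + 284) = 214/(284 + c))
1/(D(-942, J(9/(-12) - 6/(-1), -20)) + 744225) = 1/(214/(284 - 942) + 744225) = 1/(214/(-658) + 744225) = 1/(214*(-1/658) + 744225) = 1/(-107/329 + 744225) = 1/(244849918/329) = 329/244849918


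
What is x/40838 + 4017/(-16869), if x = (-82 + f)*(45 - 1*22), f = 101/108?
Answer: -7037940251/24800263992 ≈ -0.28378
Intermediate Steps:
f = 101/108 (f = 101*(1/108) = 101/108 ≈ 0.93519)
x = -201365/108 (x = (-82 + 101/108)*(45 - 1*22) = -8755*(45 - 22)/108 = -8755/108*23 = -201365/108 ≈ -1864.5)
x/40838 + 4017/(-16869) = -201365/108/40838 + 4017/(-16869) = -201365/108*1/40838 + 4017*(-1/16869) = -201365/4410504 - 1339/5623 = -7037940251/24800263992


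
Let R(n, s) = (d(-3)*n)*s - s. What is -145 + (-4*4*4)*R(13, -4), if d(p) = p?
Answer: -10385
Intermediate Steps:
R(n, s) = -s - 3*n*s (R(n, s) = (-3*n)*s - s = -3*n*s - s = -s - 3*n*s)
-145 + (-4*4*4)*R(13, -4) = -145 + (-4*4*4)*(-4*(-1 - 3*13)) = -145 + (-16*4)*(-4*(-1 - 39)) = -145 - (-256)*(-40) = -145 - 64*160 = -145 - 10240 = -10385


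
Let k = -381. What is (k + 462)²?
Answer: 6561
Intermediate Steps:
(k + 462)² = (-381 + 462)² = 81² = 6561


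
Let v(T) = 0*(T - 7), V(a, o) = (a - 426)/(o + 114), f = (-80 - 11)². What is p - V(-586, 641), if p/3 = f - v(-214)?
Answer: 18757477/755 ≈ 24844.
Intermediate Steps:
f = 8281 (f = (-91)² = 8281)
V(a, o) = (-426 + a)/(114 + o)
v(T) = 0 (v(T) = 0*(-7 + T) = 0)
p = 24843 (p = 3*(8281 - 1*0) = 3*(8281 + 0) = 3*8281 = 24843)
p - V(-586, 641) = 24843 - (-426 - 586)/(114 + 641) = 24843 - (-1012)/755 = 24843 - 1*(-1012/755) = 24843 + 1012/755 = 18757477/755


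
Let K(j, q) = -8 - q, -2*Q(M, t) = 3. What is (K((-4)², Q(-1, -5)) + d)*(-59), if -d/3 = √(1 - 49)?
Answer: 767/2 + 708*I*√3 ≈ 383.5 + 1226.3*I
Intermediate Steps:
Q(M, t) = -3/2 (Q(M, t) = -½*3 = -3/2)
d = -12*I*√3 (d = -3*√(1 - 49) = -12*I*√3 ≈ -20.785*I)
(K((-4)², Q(-1, -5)) + d)*(-59) = ((-8 - 1*(-3/2)) - 12*I*√3)*(-59) = ((-8 + 3/2) - 12*I*√3)*(-59) = (-13/2 - 12*I*√3)*(-59) = 767/2 + 708*I*√3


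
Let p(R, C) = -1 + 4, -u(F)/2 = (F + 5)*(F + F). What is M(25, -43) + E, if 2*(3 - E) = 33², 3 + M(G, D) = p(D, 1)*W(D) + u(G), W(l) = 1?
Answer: -7083/2 ≈ -3541.5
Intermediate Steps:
u(F) = -4*F*(5 + F) (u(F) = -2*(F + 5)*(F + F) = -2*(5 + F)*2*F = -4*F*(5 + F))
p(R, C) = 3
M(G, D) = -4*G*(5 + G) (M(G, D) = -3 + (3*1 - 4*G*(5 + G)) = -3 + (3 - 4*G*(5 + G)) = -4*G*(5 + G))
E = -1083/2 (E = 3 - ½*33² = 3 - ½*1089 = 3 - 1089/2 = -1083/2 ≈ -541.50)
M(25, -43) + E = -4*25*(5 + 25) - 1083/2 = -4*25*30 - 1083/2 = -3000 - 1083/2 = -7083/2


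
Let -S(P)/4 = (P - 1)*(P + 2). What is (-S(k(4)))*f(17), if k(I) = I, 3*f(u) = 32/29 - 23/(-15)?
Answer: 9176/145 ≈ 63.283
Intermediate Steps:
f(u) = 1147/1305 (f(u) = (32/29 - 23/(-15))/3 = (32*(1/29) - 23*(-1/15))/3 = (32/29 + 23/15)/3 = (⅓)*(1147/435) = 1147/1305)
S(P) = -4*(-1 + P)*(2 + P) (S(P) = -4*(P - 1)*(P + 2) = -4*(-1 + P)*(2 + P))
(-S(k(4)))*f(17) = -(8 - 4*4 - 4*4²)*(1147/1305) = -(8 - 16 - 4*16)*(1147/1305) = -(8 - 16 - 64)*(1147/1305) = -1*(-72)*(1147/1305) = 72*(1147/1305) = 9176/145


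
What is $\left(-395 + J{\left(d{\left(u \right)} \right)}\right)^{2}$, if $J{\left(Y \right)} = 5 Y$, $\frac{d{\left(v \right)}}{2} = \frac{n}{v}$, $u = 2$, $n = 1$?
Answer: $152100$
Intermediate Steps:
$d{\left(v \right)} = \frac{2}{v}$ ($d{\left(v \right)} = 2 \cdot 1 \frac{1}{v} = \frac{2}{v}$)
$\left(-395 + J{\left(d{\left(u \right)} \right)}\right)^{2} = \left(-395 + 5 \cdot \frac{2}{2}\right)^{2} = \left(-395 + 5 \cdot 2 \cdot \frac{1}{2}\right)^{2} = \left(-395 + 5 \cdot 1\right)^{2} = \left(-395 + 5\right)^{2} = \left(-390\right)^{2} = 152100$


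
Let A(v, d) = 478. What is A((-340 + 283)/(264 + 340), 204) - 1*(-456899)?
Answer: 457377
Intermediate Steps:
A((-340 + 283)/(264 + 340), 204) - 1*(-456899) = 478 - 1*(-456899) = 478 + 456899 = 457377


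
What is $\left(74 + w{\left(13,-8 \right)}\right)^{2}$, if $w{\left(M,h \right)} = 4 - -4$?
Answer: $6724$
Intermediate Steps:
$w{\left(M,h \right)} = 8$ ($w{\left(M,h \right)} = 4 + 4 = 8$)
$\left(74 + w{\left(13,-8 \right)}\right)^{2} = \left(74 + 8\right)^{2} = 82^{2} = 6724$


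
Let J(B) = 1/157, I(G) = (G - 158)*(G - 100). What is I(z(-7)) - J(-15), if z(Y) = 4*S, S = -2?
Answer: 2814695/157 ≈ 17928.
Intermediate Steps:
z(Y) = -8 (z(Y) = 4*(-2) = -8)
I(G) = (-158 + G)*(-100 + G)
J(B) = 1/157
I(z(-7)) - J(-15) = (15800 + (-8)² - 258*(-8)) - 1*1/157 = (15800 + 64 + 2064) - 1/157 = 17928 - 1/157 = 2814695/157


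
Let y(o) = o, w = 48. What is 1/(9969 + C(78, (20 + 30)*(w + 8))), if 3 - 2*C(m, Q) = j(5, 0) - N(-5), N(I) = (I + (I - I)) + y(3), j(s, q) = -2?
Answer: 2/19941 ≈ 0.00010030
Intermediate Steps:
N(I) = 3 + I (N(I) = (I + (I - I)) + 3 = (I + 0) + 3 = I + 3 = 3 + I)
C(m, Q) = 3/2 (C(m, Q) = 3/2 - (-2 - (3 - 5))/2 = 3/2 - (-2 - 1*(-2))/2 = 3/2 - (-2 + 2)/2 = 3/2 - 1/2*0 = 3/2 + 0 = 3/2)
1/(9969 + C(78, (20 + 30)*(w + 8))) = 1/(9969 + 3/2) = 1/(19941/2) = 2/19941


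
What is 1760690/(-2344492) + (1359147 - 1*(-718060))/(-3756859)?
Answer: -5742329633277/4403962935314 ≈ -1.3039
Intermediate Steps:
1760690/(-2344492) + (1359147 - 1*(-718060))/(-3756859) = 1760690*(-1/2344492) + (1359147 + 718060)*(-1/3756859) = -880345/1172246 + 2077207*(-1/3756859) = -880345/1172246 - 2077207/3756859 = -5742329633277/4403962935314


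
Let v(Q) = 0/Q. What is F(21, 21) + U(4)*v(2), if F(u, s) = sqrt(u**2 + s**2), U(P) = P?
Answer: 21*sqrt(2) ≈ 29.698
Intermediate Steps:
F(u, s) = sqrt(s**2 + u**2)
v(Q) = 0
F(21, 21) + U(4)*v(2) = sqrt(21**2 + 21**2) + 4*0 = sqrt(441 + 441) + 0 = sqrt(882) + 0 = 21*sqrt(2) + 0 = 21*sqrt(2)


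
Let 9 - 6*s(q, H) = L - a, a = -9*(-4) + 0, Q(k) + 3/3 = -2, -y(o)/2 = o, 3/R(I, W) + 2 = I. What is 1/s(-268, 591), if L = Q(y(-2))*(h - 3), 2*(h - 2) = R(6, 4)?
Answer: 16/115 ≈ 0.13913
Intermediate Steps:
R(I, W) = 3/(-2 + I)
y(o) = -2*o
h = 19/8 (h = 2 + (3/(-2 + 6))/2 = 2 + (3/4)/2 = 2 + (3*(¼))/2 = 2 + (½)*(¾) = 2 + 3/8 = 19/8 ≈ 2.3750)
Q(k) = -3 (Q(k) = -1 - 2 = -3)
a = 36 (a = 36 + 0 = 36)
L = 15/8 (L = -3*(19/8 - 3) = -3*(-5/8) = 15/8 ≈ 1.8750)
s(q, H) = 115/16 (s(q, H) = 3/2 - (15/8 - 1*36)/6 = 3/2 - (15/8 - 36)/6 = 3/2 - ⅙*(-273/8) = 3/2 + 91/16 = 115/16)
1/s(-268, 591) = 1/(115/16) = 16/115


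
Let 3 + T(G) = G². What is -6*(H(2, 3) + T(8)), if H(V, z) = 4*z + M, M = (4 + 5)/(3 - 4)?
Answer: -384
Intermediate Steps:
M = -9 (M = 9/(-1) = 9*(-1) = -9)
H(V, z) = -9 + 4*z (H(V, z) = 4*z - 9 = -9 + 4*z)
T(G) = -3 + G²
-6*(H(2, 3) + T(8)) = -6*((-9 + 4*3) + (-3 + 8²)) = -6*((-9 + 12) + (-3 + 64)) = -6*(3 + 61) = -6*64 = -384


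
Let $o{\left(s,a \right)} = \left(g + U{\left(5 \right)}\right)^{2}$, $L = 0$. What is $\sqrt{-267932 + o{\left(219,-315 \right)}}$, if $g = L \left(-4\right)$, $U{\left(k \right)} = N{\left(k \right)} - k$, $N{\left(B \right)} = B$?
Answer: $14 i \sqrt{1367} \approx 517.62 i$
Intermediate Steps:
$U{\left(k \right)} = 0$ ($U{\left(k \right)} = k - k = 0$)
$g = 0$ ($g = 0 \left(-4\right) = 0$)
$o{\left(s,a \right)} = 0$ ($o{\left(s,a \right)} = \left(0 + 0\right)^{2} = 0^{2} = 0$)
$\sqrt{-267932 + o{\left(219,-315 \right)}} = \sqrt{-267932 + 0} = \sqrt{-267932} = 14 i \sqrt{1367}$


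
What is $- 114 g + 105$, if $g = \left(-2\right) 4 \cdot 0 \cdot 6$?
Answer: $105$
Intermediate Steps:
$g = 0$ ($g = \left(-8\right) 0 = 0$)
$- 114 g + 105 = \left(-114\right) 0 + 105 = 0 + 105 = 105$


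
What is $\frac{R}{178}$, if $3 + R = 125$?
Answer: $\frac{61}{89} \approx 0.68539$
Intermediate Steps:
$R = 122$ ($R = -3 + 125 = 122$)
$\frac{R}{178} = \frac{122}{178} = 122 \cdot \frac{1}{178} = \frac{61}{89}$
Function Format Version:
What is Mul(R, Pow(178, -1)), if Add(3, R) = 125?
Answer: Rational(61, 89) ≈ 0.68539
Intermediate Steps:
R = 122 (R = Add(-3, 125) = 122)
Mul(R, Pow(178, -1)) = Mul(122, Pow(178, -1)) = Mul(122, Rational(1, 178)) = Rational(61, 89)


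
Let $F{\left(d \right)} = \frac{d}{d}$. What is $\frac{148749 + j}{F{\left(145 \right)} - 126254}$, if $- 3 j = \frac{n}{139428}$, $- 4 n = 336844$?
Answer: $- \frac{62219410927}{52809609852} \approx -1.1782$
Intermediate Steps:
$n = -84211$ ($n = \left(- \frac{1}{4}\right) 336844 = -84211$)
$F{\left(d \right)} = 1$
$j = \frac{84211}{418284}$ ($j = - \frac{\left(-84211\right) \frac{1}{139428}}{3} = \left(- \frac{1}{3}\right) \left(- \frac{84211}{139428}\right) = \frac{84211}{418284} \approx 0.20132$)
$\frac{148749 + j}{F{\left(145 \right)} - 126254} = \frac{148749 + \frac{84211}{418284}}{1 - 126254} = \frac{62219410927}{418284 \left(-126253\right)} = \frac{62219410927}{418284} \left(- \frac{1}{126253}\right) = - \frac{62219410927}{52809609852}$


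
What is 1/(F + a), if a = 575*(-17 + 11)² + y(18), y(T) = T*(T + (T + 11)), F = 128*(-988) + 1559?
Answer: -1/103359 ≈ -9.6750e-6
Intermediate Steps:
F = -124905 (F = -126464 + 1559 = -124905)
y(T) = T*(11 + 2*T) (y(T) = T*(T + (11 + T)) = T*(11 + 2*T))
a = 21546 (a = 575*(-17 + 11)² + 18*(11 + 2*18) = 575*(-6)² + 18*(11 + 36) = 575*36 + 18*47 = 20700 + 846 = 21546)
1/(F + a) = 1/(-124905 + 21546) = 1/(-103359) = -1/103359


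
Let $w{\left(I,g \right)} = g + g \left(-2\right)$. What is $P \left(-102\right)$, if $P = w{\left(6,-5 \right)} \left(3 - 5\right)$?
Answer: $1020$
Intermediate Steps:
$w{\left(I,g \right)} = - g$ ($w{\left(I,g \right)} = g - 2 g = - g$)
$P = -10$ ($P = \left(-1\right) \left(-5\right) \left(3 - 5\right) = 5 \left(-2\right) = -10$)
$P \left(-102\right) = \left(-10\right) \left(-102\right) = 1020$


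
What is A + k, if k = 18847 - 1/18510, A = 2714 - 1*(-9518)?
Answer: 575272289/18510 ≈ 31079.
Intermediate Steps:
A = 12232 (A = 2714 + 9518 = 12232)
k = 348857969/18510 (k = 18847 - 1*1/18510 = 18847 - 1/18510 = 348857969/18510 ≈ 18847.)
A + k = 12232 + 348857969/18510 = 575272289/18510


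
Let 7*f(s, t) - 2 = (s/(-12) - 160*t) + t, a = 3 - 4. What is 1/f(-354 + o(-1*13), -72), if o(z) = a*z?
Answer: 84/137741 ≈ 0.00060984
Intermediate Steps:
a = -1
o(z) = -z
f(s, t) = 2/7 - 159*t/7 - s/84 (f(s, t) = 2/7 + ((s/(-12) - 160*t) + t)/7 = 2/7 + ((-s/12 - 160*t) + t)/7 = 2/7 + ((-160*t - s/12) + t)/7 = 2/7 + (-159*t - s/12)/7 = 2/7 + (-159*t/7 - s/84) = 2/7 - 159*t/7 - s/84)
1/f(-354 + o(-1*13), -72) = 1/(2/7 - 159/7*(-72) - (-354 - (-1)*13)/84) = 1/(2/7 + 11448/7 - (-354 - 1*(-13))/84) = 1/(2/7 + 11448/7 - (-354 + 13)/84) = 1/(2/7 + 11448/7 - 1/84*(-341)) = 1/(2/7 + 11448/7 + 341/84) = 1/(137741/84) = 84/137741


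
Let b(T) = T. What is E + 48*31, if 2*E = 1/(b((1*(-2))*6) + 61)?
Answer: 145825/98 ≈ 1488.0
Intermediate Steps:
E = 1/98 (E = 1/(2*((1*(-2))*6 + 61)) = 1/(2*(-2*6 + 61)) = 1/(2*(-12 + 61)) = (½)/49 = (½)*(1/49) = 1/98 ≈ 0.010204)
E + 48*31 = 1/98 + 48*31 = 1/98 + 1488 = 145825/98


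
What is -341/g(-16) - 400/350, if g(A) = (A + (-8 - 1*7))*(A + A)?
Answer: -333/224 ≈ -1.4866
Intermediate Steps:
g(A) = 2*A*(-15 + A) (g(A) = (A + (-8 - 7))*(2*A) = (A - 15)*(2*A) = (-15 + A)*(2*A) = 2*A*(-15 + A))
-341/g(-16) - 400/350 = -341*(-1/(32*(-15 - 16))) - 400/350 = -341/(2*(-16)*(-31)) - 400*1/350 = -341/992 - 8/7 = -341*1/992 - 8/7 = -11/32 - 8/7 = -333/224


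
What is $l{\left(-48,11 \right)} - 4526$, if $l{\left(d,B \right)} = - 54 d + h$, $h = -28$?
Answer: $-1962$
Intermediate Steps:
$l{\left(d,B \right)} = -28 - 54 d$ ($l{\left(d,B \right)} = - 54 d - 28 = -28 - 54 d$)
$l{\left(-48,11 \right)} - 4526 = \left(-28 - -2592\right) - 4526 = \left(-28 + 2592\right) - 4526 = 2564 - 4526 = -1962$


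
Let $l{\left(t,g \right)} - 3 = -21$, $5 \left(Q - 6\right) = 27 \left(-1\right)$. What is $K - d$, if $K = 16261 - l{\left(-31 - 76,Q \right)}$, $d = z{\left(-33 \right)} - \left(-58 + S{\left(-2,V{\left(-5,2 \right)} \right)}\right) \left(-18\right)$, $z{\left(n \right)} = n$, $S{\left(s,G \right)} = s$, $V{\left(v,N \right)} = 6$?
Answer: $17392$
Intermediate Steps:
$Q = \frac{3}{5}$ ($Q = 6 + \frac{27 \left(-1\right)}{5} = 6 + \frac{1}{5} \left(-27\right) = 6 - \frac{27}{5} = \frac{3}{5} \approx 0.6$)
$d = -1113$ ($d = -33 - \left(-58 - 2\right) \left(-18\right) = -33 - \left(-60\right) \left(-18\right) = -33 - 1080 = -1113$)
$l{\left(t,g \right)} = -18$ ($l{\left(t,g \right)} = 3 - 21 = -18$)
$K = 16279$ ($K = 16261 - -18 = 16261 + 18 = 16279$)
$K - d = 16279 - -1113 = 16279 + 1113 = 17392$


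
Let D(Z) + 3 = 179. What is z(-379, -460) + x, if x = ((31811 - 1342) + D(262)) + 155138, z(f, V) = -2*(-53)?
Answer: 185889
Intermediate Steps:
D(Z) = 176 (D(Z) = -3 + 179 = 176)
z(f, V) = 106
x = 185783 (x = ((31811 - 1342) + 176) + 155138 = (30469 + 176) + 155138 = 30645 + 155138 = 185783)
z(-379, -460) + x = 106 + 185783 = 185889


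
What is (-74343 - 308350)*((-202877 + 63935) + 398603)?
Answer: -99370447073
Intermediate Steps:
(-74343 - 308350)*((-202877 + 63935) + 398603) = -382693*(-138942 + 398603) = -382693*259661 = -99370447073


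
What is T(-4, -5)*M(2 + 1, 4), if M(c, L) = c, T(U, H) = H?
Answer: -15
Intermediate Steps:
T(-4, -5)*M(2 + 1, 4) = -5*(2 + 1) = -5*3 = -15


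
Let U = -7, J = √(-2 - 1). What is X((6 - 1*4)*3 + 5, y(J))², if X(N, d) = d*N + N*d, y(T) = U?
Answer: 23716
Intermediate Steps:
J = I*√3 (J = √(-3) = I*√3 ≈ 1.732*I)
y(T) = -7
X(N, d) = 2*N*d (X(N, d) = N*d + N*d = 2*N*d)
X((6 - 1*4)*3 + 5, y(J))² = (2*((6 - 1*4)*3 + 5)*(-7))² = (2*((6 - 4)*3 + 5)*(-7))² = (2*(2*3 + 5)*(-7))² = (2*(6 + 5)*(-7))² = (2*11*(-7))² = (-154)² = 23716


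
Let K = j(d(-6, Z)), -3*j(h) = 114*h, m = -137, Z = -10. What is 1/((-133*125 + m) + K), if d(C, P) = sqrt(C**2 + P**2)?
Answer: -493/8257890 + 19*sqrt(34)/70192065 ≈ -5.8122e-5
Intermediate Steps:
j(h) = -38*h
K = -76*sqrt(34) (K = -38*sqrt((-6)**2 + (-10)**2) = -38*sqrt(36 + 100) = -76*sqrt(34) ≈ -443.15)
1/((-133*125 + m) + K) = 1/((-133*125 - 137) - 76*sqrt(34)) = 1/((-16625 - 137) - 76*sqrt(34)) = 1/(-16762 - 76*sqrt(34))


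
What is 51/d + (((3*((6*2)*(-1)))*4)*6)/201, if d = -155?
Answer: -48057/10385 ≈ -4.6275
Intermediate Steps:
51/d + (((3*((6*2)*(-1)))*4)*6)/201 = 51/(-155) + (((3*((6*2)*(-1)))*4)*6)/201 = 51*(-1/155) + (((3*(12*(-1)))*4)*6)*(1/201) = -51/155 + (((3*(-12))*4)*6)*(1/201) = -51/155 + (-36*4*6)*(1/201) = -51/155 - 144*6*(1/201) = -51/155 - 864*1/201 = -51/155 - 288/67 = -48057/10385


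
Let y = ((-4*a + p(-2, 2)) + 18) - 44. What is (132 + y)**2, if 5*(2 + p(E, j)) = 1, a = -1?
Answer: 292681/25 ≈ 11707.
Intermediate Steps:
p(E, j) = -9/5 (p(E, j) = -2 + (1/5)*1 = -2 + 1/5 = -9/5)
y = -119/5 (y = ((-4*(-1) - 9/5) + 18) - 44 = ((4 - 9/5) + 18) - 44 = (11/5 + 18) - 44 = 101/5 - 44 = -119/5 ≈ -23.800)
(132 + y)**2 = (132 - 119/5)**2 = (541/5)**2 = 292681/25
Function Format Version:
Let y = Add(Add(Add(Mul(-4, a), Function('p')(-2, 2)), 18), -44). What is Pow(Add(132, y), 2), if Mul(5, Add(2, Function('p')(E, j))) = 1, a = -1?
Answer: Rational(292681, 25) ≈ 11707.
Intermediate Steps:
Function('p')(E, j) = Rational(-9, 5) (Function('p')(E, j) = Add(-2, Mul(Rational(1, 5), 1)) = Add(-2, Rational(1, 5)) = Rational(-9, 5))
y = Rational(-119, 5) (y = Add(Add(Add(Mul(-4, -1), Rational(-9, 5)), 18), -44) = Add(Add(Add(4, Rational(-9, 5)), 18), -44) = Add(Add(Rational(11, 5), 18), -44) = Add(Rational(101, 5), -44) = Rational(-119, 5) ≈ -23.800)
Pow(Add(132, y), 2) = Pow(Add(132, Rational(-119, 5)), 2) = Pow(Rational(541, 5), 2) = Rational(292681, 25)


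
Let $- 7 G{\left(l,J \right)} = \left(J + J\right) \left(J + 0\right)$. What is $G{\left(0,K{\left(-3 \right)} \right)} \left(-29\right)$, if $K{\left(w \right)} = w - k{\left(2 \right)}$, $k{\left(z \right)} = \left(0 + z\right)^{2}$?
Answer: $406$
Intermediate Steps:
$k{\left(z \right)} = z^{2}$
$K{\left(w \right)} = -4 + w$ ($K{\left(w \right)} = w - 2^{2} = w - 4 = -4 + w$)
$G{\left(l,J \right)} = - \frac{2 J^{2}}{7}$ ($G{\left(l,J \right)} = - \frac{\left(J + J\right) \left(J + 0\right)}{7} = - \frac{2 J J}{7} = - \frac{2 J^{2}}{7}$)
$G{\left(0,K{\left(-3 \right)} \right)} \left(-29\right) = - \frac{2 \left(-4 - 3\right)^{2}}{7} \left(-29\right) = - \frac{2 \left(-7\right)^{2}}{7} \left(-29\right) = \left(- \frac{2}{7}\right) 49 \left(-29\right) = \left(-14\right) \left(-29\right) = 406$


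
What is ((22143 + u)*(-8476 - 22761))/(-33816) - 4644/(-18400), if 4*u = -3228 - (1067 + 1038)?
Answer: 1495098199913/77776800 ≈ 19223.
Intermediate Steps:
u = -5333/4 (u = (-3228 - (1067 + 1038))/4 = (-3228 - 1*2105)/4 = (-3228 - 2105)/4 = (¼)*(-5333) = -5333/4 ≈ -1333.3)
((22143 + u)*(-8476 - 22761))/(-33816) - 4644/(-18400) = ((22143 - 5333/4)*(-8476 - 22761))/(-33816) - 4644/(-18400) = ((83239/4)*(-31237))*(-1/33816) - 4644*(-1/18400) = -2600136643/4*(-1/33816) + 1161/4600 = 2600136643/135264 + 1161/4600 = 1495098199913/77776800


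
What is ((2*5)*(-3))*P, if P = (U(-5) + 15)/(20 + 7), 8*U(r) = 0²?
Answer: -50/3 ≈ -16.667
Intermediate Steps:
U(r) = 0 (U(r) = (⅛)*0² = (⅛)*0 = 0)
P = 5/9 (P = (0 + 15)/(20 + 7) = 15/27 = 15*(1/27) = 5/9 ≈ 0.55556)
((2*5)*(-3))*P = ((2*5)*(-3))*(5/9) = (10*(-3))*(5/9) = -30*5/9 = -50/3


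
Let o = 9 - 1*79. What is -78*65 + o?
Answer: -5140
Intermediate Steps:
o = -70 (o = 9 - 79 = -70)
-78*65 + o = -78*65 - 70 = -5070 - 70 = -5140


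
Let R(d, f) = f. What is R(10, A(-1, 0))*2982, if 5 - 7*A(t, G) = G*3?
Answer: 2130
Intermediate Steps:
A(t, G) = 5/7 - 3*G/7 (A(t, G) = 5/7 - G*3/7 = 5/7 - 3*G/7)
R(10, A(-1, 0))*2982 = (5/7 - 3/7*0)*2982 = (5/7 + 0)*2982 = (5/7)*2982 = 2130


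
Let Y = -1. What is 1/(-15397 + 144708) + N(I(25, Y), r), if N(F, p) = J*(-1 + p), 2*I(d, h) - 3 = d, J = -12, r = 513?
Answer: -794486783/129311 ≈ -6144.0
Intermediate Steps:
I(d, h) = 3/2 + d/2
N(F, p) = 12 - 12*p (N(F, p) = -12*(-1 + p) = 12 - 12*p)
1/(-15397 + 144708) + N(I(25, Y), r) = 1/(-15397 + 144708) + (12 - 12*513) = 1/129311 + (12 - 6156) = 1/129311 - 6144 = -794486783/129311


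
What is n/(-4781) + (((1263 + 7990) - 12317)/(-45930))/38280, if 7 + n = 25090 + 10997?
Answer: -7929481972877/1050744514050 ≈ -7.5465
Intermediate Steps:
n = 36080 (n = -7 + (25090 + 10997) = -7 + 36087 = 36080)
n/(-4781) + (((1263 + 7990) - 12317)/(-45930))/38280 = 36080/(-4781) + (((1263 + 7990) - 12317)/(-45930))/38280 = 36080*(-1/4781) + ((9253 - 12317)*(-1/45930))*(1/38280) = -36080/4781 - 3064*(-1/45930)*(1/38280) = -36080/4781 + (1532/22965)*(1/38280) = -36080/4781 + 383/219775050 = -7929481972877/1050744514050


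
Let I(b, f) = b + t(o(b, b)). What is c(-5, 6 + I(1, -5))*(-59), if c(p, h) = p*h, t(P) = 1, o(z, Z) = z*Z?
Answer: 2360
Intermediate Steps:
o(z, Z) = Z*z
I(b, f) = 1 + b (I(b, f) = b + 1 = 1 + b)
c(p, h) = h*p
c(-5, 6 + I(1, -5))*(-59) = ((6 + (1 + 1))*(-5))*(-59) = ((6 + 2)*(-5))*(-59) = (8*(-5))*(-59) = -40*(-59) = 2360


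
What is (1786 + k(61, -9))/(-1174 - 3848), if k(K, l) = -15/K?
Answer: -108931/306342 ≈ -0.35559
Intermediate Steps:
(1786 + k(61, -9))/(-1174 - 3848) = (1786 - 15/61)/(-1174 - 3848) = (1786 - 15*1/61)/(-5022) = (1786 - 15/61)*(-1/5022) = (108931/61)*(-1/5022) = -108931/306342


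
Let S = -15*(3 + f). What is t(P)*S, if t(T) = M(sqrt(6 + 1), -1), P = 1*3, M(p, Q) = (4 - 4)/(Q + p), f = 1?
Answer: 0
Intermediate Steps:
M(p, Q) = 0 (M(p, Q) = 0/(Q + p) = 0)
P = 3
t(T) = 0
S = -60 (S = -15*(3 + 1) = -15*4 = -60)
t(P)*S = 0*(-60) = 0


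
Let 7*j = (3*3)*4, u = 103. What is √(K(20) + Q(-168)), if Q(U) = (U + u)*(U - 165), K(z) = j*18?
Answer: 3*√118349/7 ≈ 147.44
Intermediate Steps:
j = 36/7 (j = ((3*3)*4)/7 = (9*4)/7 = (⅐)*36 = 36/7 ≈ 5.1429)
K(z) = 648/7 (K(z) = (36/7)*18 = 648/7)
Q(U) = (-165 + U)*(103 + U) (Q(U) = (U + 103)*(U - 165) = (103 + U)*(-165 + U) = (-165 + U)*(103 + U))
√(K(20) + Q(-168)) = √(648/7 + (-16995 + (-168)² - 62*(-168))) = √(648/7 + (-16995 + 28224 + 10416)) = √(648/7 + 21645) = √(152163/7) = 3*√118349/7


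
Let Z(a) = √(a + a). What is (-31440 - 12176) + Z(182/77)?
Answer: -43616 + 2*√143/11 ≈ -43614.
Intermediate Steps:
Z(a) = √2*√a (Z(a) = √(2*a) = √2*√a)
(-31440 - 12176) + Z(182/77) = (-31440 - 12176) + √2*√(182/77) = -43616 + √2*√(182*(1/77)) = -43616 + √2*√(26/11) = -43616 + √2*(√286/11) = -43616 + 2*√143/11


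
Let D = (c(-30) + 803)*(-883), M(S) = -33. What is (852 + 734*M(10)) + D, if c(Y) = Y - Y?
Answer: -732419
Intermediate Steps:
c(Y) = 0
D = -709049 (D = (0 + 803)*(-883) = 803*(-883) = -709049)
(852 + 734*M(10)) + D = (852 + 734*(-33)) - 709049 = (852 - 24222) - 709049 = -23370 - 709049 = -732419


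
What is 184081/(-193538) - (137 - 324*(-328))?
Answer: -20594369123/193538 ≈ -1.0641e+5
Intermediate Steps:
184081/(-193538) - (137 - 324*(-328)) = 184081*(-1/193538) - (137 + 106272) = -184081/193538 - 1*106409 = -184081/193538 - 106409 = -20594369123/193538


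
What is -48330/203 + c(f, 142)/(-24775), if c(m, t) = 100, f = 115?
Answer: -47895842/201173 ≈ -238.08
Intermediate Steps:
-48330/203 + c(f, 142)/(-24775) = -48330/203 + 100/(-24775) = -48330*1/203 + 100*(-1/24775) = -48330/203 - 4/991 = -47895842/201173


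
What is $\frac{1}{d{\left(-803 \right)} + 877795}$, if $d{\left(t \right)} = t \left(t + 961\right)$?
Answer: $\frac{1}{750921} \approx 1.3317 \cdot 10^{-6}$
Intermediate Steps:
$d{\left(t \right)} = t \left(961 + t\right)$
$\frac{1}{d{\left(-803 \right)} + 877795} = \frac{1}{- 803 \left(961 - 803\right) + 877795} = \frac{1}{\left(-803\right) 158 + 877795} = \frac{1}{-126874 + 877795} = \frac{1}{750921}$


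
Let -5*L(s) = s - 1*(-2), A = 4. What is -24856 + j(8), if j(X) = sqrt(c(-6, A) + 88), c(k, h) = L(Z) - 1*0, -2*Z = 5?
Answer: -24856 + sqrt(8810)/10 ≈ -24847.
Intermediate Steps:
Z = -5/2 (Z = -1/2*5 = -5/2 ≈ -2.5000)
L(s) = -2/5 - s/5 (L(s) = -(s - 1*(-2))/5 = -(s + 2)/5 = -(2 + s)/5 = -2/5 - s/5)
c(k, h) = 1/10 (c(k, h) = (-2/5 - 1/5*(-5/2)) - 1*0 = (-2/5 + 1/2) + 0 = 1/10 + 0 = 1/10)
j(X) = sqrt(8810)/10 (j(X) = sqrt(1/10 + 88) = sqrt(881/10) = sqrt(8810)/10)
-24856 + j(8) = -24856 + sqrt(8810)/10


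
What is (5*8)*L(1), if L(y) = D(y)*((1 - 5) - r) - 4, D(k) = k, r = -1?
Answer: -280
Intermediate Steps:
L(y) = -4 - 3*y (L(y) = y*((1 - 5) - 1*(-1)) - 4 = y*(-4 + 1) - 4 = y*(-3) - 4 = -3*y - 4 = -4 - 3*y)
(5*8)*L(1) = (5*8)*(-4 - 3*1) = 40*(-4 - 3) = 40*(-7) = -280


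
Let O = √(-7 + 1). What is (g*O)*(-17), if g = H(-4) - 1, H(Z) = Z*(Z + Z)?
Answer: -527*I*√6 ≈ -1290.9*I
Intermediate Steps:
H(Z) = 2*Z² (H(Z) = Z*(2*Z) = 2*Z²)
g = 31 (g = 2*(-4)² - 1 = 2*16 - 1 = 32 - 1 = 31)
O = I*√6 (O = √(-6) = I*√6 ≈ 2.4495*I)
(g*O)*(-17) = (31*(I*√6))*(-17) = (31*I*√6)*(-17) = -527*I*√6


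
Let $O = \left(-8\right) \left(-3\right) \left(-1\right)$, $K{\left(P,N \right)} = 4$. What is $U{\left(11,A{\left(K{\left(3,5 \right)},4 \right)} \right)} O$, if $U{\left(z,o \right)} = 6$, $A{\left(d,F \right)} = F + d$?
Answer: $-144$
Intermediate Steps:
$O = -24$ ($O = 24 \left(-1\right) = -24$)
$U{\left(11,A{\left(K{\left(3,5 \right)},4 \right)} \right)} O = 6 \left(-24\right) = -144$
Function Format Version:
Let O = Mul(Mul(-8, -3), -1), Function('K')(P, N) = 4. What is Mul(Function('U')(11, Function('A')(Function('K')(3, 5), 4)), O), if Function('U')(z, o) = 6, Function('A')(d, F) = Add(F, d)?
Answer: -144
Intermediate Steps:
O = -24 (O = Mul(24, -1) = -24)
Mul(Function('U')(11, Function('A')(Function('K')(3, 5), 4)), O) = Mul(6, -24) = -144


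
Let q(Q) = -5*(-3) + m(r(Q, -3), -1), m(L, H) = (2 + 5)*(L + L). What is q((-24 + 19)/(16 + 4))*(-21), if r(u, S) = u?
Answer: -483/2 ≈ -241.50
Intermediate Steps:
m(L, H) = 14*L (m(L, H) = 7*(2*L) = 14*L)
q(Q) = 15 + 14*Q (q(Q) = -5*(-3) + 14*Q = 15 + 14*Q)
q((-24 + 19)/(16 + 4))*(-21) = (15 + 14*((-24 + 19)/(16 + 4)))*(-21) = (15 + 14*(-5/20))*(-21) = (15 + 14*(-5*1/20))*(-21) = (15 + 14*(-¼))*(-21) = (15 - 7/2)*(-21) = (23/2)*(-21) = -483/2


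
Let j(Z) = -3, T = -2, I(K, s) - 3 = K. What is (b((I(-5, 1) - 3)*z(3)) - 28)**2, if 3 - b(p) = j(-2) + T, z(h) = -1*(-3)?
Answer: 400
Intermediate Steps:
I(K, s) = 3 + K
z(h) = 3
b(p) = 8 (b(p) = 3 - (-3 - 2) = 3 - 1*(-5) = 3 + 5 = 8)
(b((I(-5, 1) - 3)*z(3)) - 28)**2 = (8 - 28)**2 = (-20)**2 = 400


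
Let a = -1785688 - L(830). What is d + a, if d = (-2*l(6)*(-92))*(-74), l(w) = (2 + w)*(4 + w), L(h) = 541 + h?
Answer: -2876339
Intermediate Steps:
a = -1787059 (a = -1785688 - (541 + 830) = -1785688 - 1*1371 = -1785688 - 1371 = -1787059)
d = -1089280 (d = (-2*(8 + 6² + 6*6)*(-92))*(-74) = (-2*(8 + 36 + 36)*(-92))*(-74) = (-2*80*(-92))*(-74) = -160*(-92)*(-74) = 14720*(-74) = -1089280)
d + a = -1089280 - 1787059 = -2876339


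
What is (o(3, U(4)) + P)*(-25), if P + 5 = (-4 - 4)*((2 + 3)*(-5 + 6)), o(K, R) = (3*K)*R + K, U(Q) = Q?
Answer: 150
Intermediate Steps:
o(K, R) = K + 3*K*R (o(K, R) = 3*K*R + K = K + 3*K*R)
P = -45 (P = -5 + (-4 - 4)*((2 + 3)*(-5 + 6)) = -5 - 40 = -45)
(o(3, U(4)) + P)*(-25) = (3*(1 + 3*4) - 45)*(-25) = (3*(1 + 12) - 45)*(-25) = (3*13 - 45)*(-25) = (39 - 45)*(-25) = -6*(-25) = 150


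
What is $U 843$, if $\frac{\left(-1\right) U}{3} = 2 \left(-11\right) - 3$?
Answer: $63225$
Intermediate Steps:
$U = 75$ ($U = - 3 \left(2 \left(-11\right) - 3\right) = - 3 \left(-22 - 3\right) = \left(-3\right) \left(-25\right) = 75$)
$U 843 = 75 \cdot 843 = 63225$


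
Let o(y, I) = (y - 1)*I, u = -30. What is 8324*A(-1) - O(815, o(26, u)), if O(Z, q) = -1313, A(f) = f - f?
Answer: 1313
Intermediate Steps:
o(y, I) = I*(-1 + y) (o(y, I) = (-1 + y)*I = I*(-1 + y))
A(f) = 0
8324*A(-1) - O(815, o(26, u)) = 8324*0 - 1*(-1313) = 0 + 1313 = 1313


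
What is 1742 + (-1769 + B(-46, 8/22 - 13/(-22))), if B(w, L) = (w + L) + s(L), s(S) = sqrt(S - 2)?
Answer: -1585/22 + I*sqrt(506)/22 ≈ -72.045 + 1.0225*I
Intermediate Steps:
s(S) = sqrt(-2 + S)
B(w, L) = L + w + sqrt(-2 + L) (B(w, L) = (w + L) + sqrt(-2 + L) = (L + w) + sqrt(-2 + L) = L + w + sqrt(-2 + L))
1742 + (-1769 + B(-46, 8/22 - 13/(-22))) = 1742 + (-1769 + ((8/22 - 13/(-22)) - 46 + sqrt(-2 + (8/22 - 13/(-22))))) = 1742 + (-1769 + ((8*(1/22) - 13*(-1/22)) - 46 + sqrt(-2 + (8*(1/22) - 13*(-1/22))))) = 1742 + (-1769 + ((4/11 + 13/22) - 46 + sqrt(-2 + (4/11 + 13/22)))) = 1742 + (-1769 + (21/22 - 46 + sqrt(-2 + 21/22))) = 1742 + (-1769 + (21/22 - 46 + sqrt(-23/22))) = 1742 + (-1769 + (21/22 - 46 + I*sqrt(506)/22)) = 1742 + (-1769 + (-991/22 + I*sqrt(506)/22)) = 1742 + (-39909/22 + I*sqrt(506)/22) = -1585/22 + I*sqrt(506)/22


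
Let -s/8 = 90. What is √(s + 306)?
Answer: 3*I*√46 ≈ 20.347*I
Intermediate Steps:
s = -720 (s = -8*90 = -720)
√(s + 306) = √(-720 + 306) = √(-414) = 3*I*√46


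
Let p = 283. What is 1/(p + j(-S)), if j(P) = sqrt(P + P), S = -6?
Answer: 283/80077 - 2*sqrt(3)/80077 ≈ 0.0034908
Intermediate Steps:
j(P) = sqrt(2)*sqrt(P) (j(P) = sqrt(2*P) = sqrt(2)*sqrt(P))
1/(p + j(-S)) = 1/(283 + sqrt(2)*sqrt(-1*(-6))) = 1/(283 + sqrt(2)*sqrt(6)) = 1/(283 + 2*sqrt(3))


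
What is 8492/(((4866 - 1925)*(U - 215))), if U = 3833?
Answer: 4246/5320269 ≈ 0.00079808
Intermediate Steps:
8492/(((4866 - 1925)*(U - 215))) = 8492/(((4866 - 1925)*(3833 - 215))) = 8492/((2941*3618)) = 8492/10640538 = 8492*(1/10640538) = 4246/5320269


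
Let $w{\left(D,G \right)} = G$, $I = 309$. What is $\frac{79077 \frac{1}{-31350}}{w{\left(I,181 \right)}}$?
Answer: $- \frac{26359}{1891450} \approx -0.013936$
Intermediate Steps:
$\frac{79077 \frac{1}{-31350}}{w{\left(I,181 \right)}} = \frac{79077 \frac{1}{-31350}}{181} = 79077 \left(- \frac{1}{31350}\right) \frac{1}{181} = \left(- \frac{26359}{10450}\right) \frac{1}{181} = - \frac{26359}{1891450}$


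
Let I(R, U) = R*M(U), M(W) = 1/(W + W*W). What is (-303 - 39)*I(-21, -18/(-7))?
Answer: 19551/25 ≈ 782.04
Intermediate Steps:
M(W) = 1/(W + W**2)
I(R, U) = R/(U*(1 + U)) (I(R, U) = R*(1/(U*(1 + U))) = R/(U*(1 + U)))
(-303 - 39)*I(-21, -18/(-7)) = (-303 - 39)*(-21/(((-18/(-7)))*(1 - 18/(-7)))) = -(-7182)/(((-18*(-1/7)))*(1 - 18*(-1/7))) = -(-7182)/(18/7*(1 + 18/7)) = -(-7182)*7/(18*25/7) = -(-7182)*7*7/(18*25) = -342*(-343/150) = 19551/25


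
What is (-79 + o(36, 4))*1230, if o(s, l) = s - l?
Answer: -57810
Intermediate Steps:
(-79 + o(36, 4))*1230 = (-79 + (36 - 1*4))*1230 = (-79 + (36 - 4))*1230 = (-79 + 32)*1230 = -47*1230 = -57810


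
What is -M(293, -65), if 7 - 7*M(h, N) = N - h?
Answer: -365/7 ≈ -52.143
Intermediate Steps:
M(h, N) = 1 - N/7 + h/7 (M(h, N) = 1 - (N - h)/7 = 1 + (-N/7 + h/7) = 1 - N/7 + h/7)
-M(293, -65) = -(1 - ⅐*(-65) + (⅐)*293) = -(1 + 65/7 + 293/7) = -1*365/7 = -365/7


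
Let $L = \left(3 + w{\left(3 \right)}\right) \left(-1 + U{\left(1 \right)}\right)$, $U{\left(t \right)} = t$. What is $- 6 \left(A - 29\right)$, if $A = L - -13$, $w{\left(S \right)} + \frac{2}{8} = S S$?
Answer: $96$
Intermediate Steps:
$w{\left(S \right)} = - \frac{1}{4} + S^{2}$ ($w{\left(S \right)} = - \frac{1}{4} + S S = - \frac{1}{4} + S^{2}$)
$L = 0$ ($L = \left(3 - \left(\frac{1}{4} - 3^{2}\right)\right) \left(-1 + 1\right) = \left(3 + \left(- \frac{1}{4} + 9\right)\right) 0 = \left(3 + \frac{35}{4}\right) 0 = \frac{47}{4} \cdot 0 = 0$)
$A = 13$ ($A = 0 - -13 = 0 + 13 = 13$)
$- 6 \left(A - 29\right) = - 6 \left(13 - 29\right) = \left(-6\right) \left(-16\right) = 96$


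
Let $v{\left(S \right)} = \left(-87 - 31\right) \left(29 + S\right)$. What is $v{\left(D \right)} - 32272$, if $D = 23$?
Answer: $-38408$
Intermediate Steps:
$v{\left(S \right)} = -3422 - 118 S$ ($v{\left(S \right)} = - 118 \left(29 + S\right) = -3422 - 118 S$)
$v{\left(D \right)} - 32272 = \left(-3422 - 2714\right) - 32272 = -6136 - 32272 = -38408$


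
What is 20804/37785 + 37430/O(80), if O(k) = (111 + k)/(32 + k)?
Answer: 158404739164/7216935 ≈ 21949.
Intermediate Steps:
O(k) = (111 + k)/(32 + k)
20804/37785 + 37430/O(80) = 20804/37785 + 37430/(((111 + 80)/(32 + 80))) = 20804*(1/37785) + 37430/((191/112)) = 20804/37785 + 37430/(((1/112)*191)) = 20804/37785 + 37430/(191/112) = 20804/37785 + 37430*(112/191) = 20804/37785 + 4192160/191 = 158404739164/7216935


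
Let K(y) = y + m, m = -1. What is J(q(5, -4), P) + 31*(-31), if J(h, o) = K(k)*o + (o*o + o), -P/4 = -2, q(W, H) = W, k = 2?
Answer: -881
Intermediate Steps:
P = 8 (P = -4*(-2) = 8)
K(y) = -1 + y (K(y) = y - 1 = -1 + y)
J(h, o) = o² + 2*o (J(h, o) = (-1 + 2)*o + (o*o + o) = 1*o + (o² + o) = o + (o + o²) = o² + 2*o)
J(q(5, -4), P) + 31*(-31) = 8*(2 + 8) + 31*(-31) = 8*10 - 961 = 80 - 961 = -881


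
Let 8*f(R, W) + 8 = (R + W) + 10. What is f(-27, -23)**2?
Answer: 36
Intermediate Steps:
f(R, W) = 1/4 + R/8 + W/8 (f(R, W) = -1 + ((R + W) + 10)/8 = -1 + (10 + R + W)/8 = -1 + (5/4 + R/8 + W/8) = 1/4 + R/8 + W/8)
f(-27, -23)**2 = (1/4 + (1/8)*(-27) + (1/8)*(-23))**2 = (1/4 - 27/8 - 23/8)**2 = (-6)**2 = 36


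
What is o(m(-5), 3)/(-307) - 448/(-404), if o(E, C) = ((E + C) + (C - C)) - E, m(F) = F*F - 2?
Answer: 34081/31007 ≈ 1.0991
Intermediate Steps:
m(F) = -2 + F² (m(F) = F² - 2 = -2 + F²)
o(E, C) = C (o(E, C) = ((C + E) + 0) - E = (C + E) - E = C)
o(m(-5), 3)/(-307) - 448/(-404) = 3/(-307) - 448/(-404) = 3*(-1/307) - 448*(-1/404) = -3/307 + 112/101 = 34081/31007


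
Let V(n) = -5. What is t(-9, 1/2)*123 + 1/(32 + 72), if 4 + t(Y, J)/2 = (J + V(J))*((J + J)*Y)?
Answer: 933817/104 ≈ 8979.0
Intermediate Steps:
t(Y, J) = -8 + 4*J*Y*(-5 + J) (t(Y, J) = -8 + 2*((J - 5)*((J + J)*Y)) = -8 + 2*((-5 + J)*((2*J)*Y)) = -8 + 2*((-5 + J)*(2*J*Y)) = -8 + 2*(2*J*Y*(-5 + J)) = -8 + 4*J*Y*(-5 + J))
t(-9, 1/2)*123 + 1/(32 + 72) = (-8 - 20*(-9)/2 + 4*(-9)*(1/2)**2)*123 + 1/(32 + 72) = (-8 - 20*1/2*(-9) + 4*(-9)*(1/2)**2)*123 + 1/104 = (-8 + 90 + 4*(-9)*(1/4))*123 + 1/104 = (-8 + 90 - 9)*123 + 1/104 = 73*123 + 1/104 = 8979 + 1/104 = 933817/104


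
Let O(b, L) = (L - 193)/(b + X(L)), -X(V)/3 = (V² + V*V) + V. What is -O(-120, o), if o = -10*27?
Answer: -463/436710 ≈ -0.0010602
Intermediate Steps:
o = -270
X(V) = -6*V² - 3*V (X(V) = -3*((V² + V*V) + V) = -3*((V² + V²) + V) = -3*(2*V² + V) = -3*(V + 2*V²) = -6*V² - 3*V)
O(b, L) = (-193 + L)/(b - 3*L*(1 + 2*L)) (O(b, L) = (L - 193)/(b - 3*L*(1 + 2*L)) = (-193 + L)/(b - 3*L*(1 + 2*L)))
-O(-120, o) = -(193 - 1*(-270))/(-1*(-120) + 3*(-270)*(1 + 2*(-270))) = -(193 + 270)/(120 + 3*(-270)*(1 - 540)) = -463/(120 + 3*(-270)*(-539)) = -463/(120 + 436590) = -463/436710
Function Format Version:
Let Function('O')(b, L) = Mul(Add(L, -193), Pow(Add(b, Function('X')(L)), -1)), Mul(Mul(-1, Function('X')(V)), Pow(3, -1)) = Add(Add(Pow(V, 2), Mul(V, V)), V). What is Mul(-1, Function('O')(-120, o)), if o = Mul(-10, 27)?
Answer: Rational(-463, 436710) ≈ -0.0010602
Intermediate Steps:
o = -270
Function('X')(V) = Add(Mul(-6, Pow(V, 2)), Mul(-3, V)) (Function('X')(V) = Mul(-3, Add(Add(Pow(V, 2), Mul(V, V)), V)) = Mul(-3, Add(Add(Pow(V, 2), Pow(V, 2)), V)) = Mul(-3, Add(Mul(2, Pow(V, 2)), V)) = Mul(-3, Add(V, Mul(2, Pow(V, 2)))) = Add(Mul(-6, Pow(V, 2)), Mul(-3, V)))
Function('O')(b, L) = Mul(Pow(Add(b, Mul(-3, L, Add(1, Mul(2, L)))), -1), Add(-193, L)) (Function('O')(b, L) = Mul(Add(L, -193), Pow(Add(b, Mul(-3, L, Add(1, Mul(2, L)))), -1)) = Mul(Add(-193, L), Pow(Add(b, Mul(-3, L, Add(1, Mul(2, L)))), -1)) = Mul(Pow(Add(b, Mul(-3, L, Add(1, Mul(2, L)))), -1), Add(-193, L)))
Mul(-1, Function('O')(-120, o)) = Mul(-1, Mul(Pow(Add(Mul(-1, -120), Mul(3, -270, Add(1, Mul(2, -270)))), -1), Add(193, Mul(-1, -270)))) = Mul(-1, Mul(Pow(Add(120, Mul(3, -270, Add(1, -540))), -1), Add(193, 270))) = Mul(-1, Mul(Pow(Add(120, Mul(3, -270, -539)), -1), 463)) = Mul(-1, Mul(Pow(Add(120, 436590), -1), 463)) = Mul(-1, Mul(Pow(436710, -1), 463)) = Mul(-1, Mul(Rational(1, 436710), 463)) = Mul(-1, Rational(463, 436710)) = Rational(-463, 436710)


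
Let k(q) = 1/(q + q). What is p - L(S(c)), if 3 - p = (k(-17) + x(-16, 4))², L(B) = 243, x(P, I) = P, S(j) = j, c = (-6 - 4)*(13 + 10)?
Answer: -574465/1156 ≈ -496.94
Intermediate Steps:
c = -230 (c = -10*23 = -230)
k(q) = 1/(2*q)
p = -293557/1156 (p = 3 - ((½)/(-17) - 16)² = 3 - ((½)*(-1/17) - 16)² = 3 - (-1/34 - 16)² = 3 - (-545/34)² = 3 - 1*297025/1156 = 3 - 297025/1156 = -293557/1156 ≈ -253.94)
p - L(S(c)) = -293557/1156 - 1*243 = -293557/1156 - 243 = -574465/1156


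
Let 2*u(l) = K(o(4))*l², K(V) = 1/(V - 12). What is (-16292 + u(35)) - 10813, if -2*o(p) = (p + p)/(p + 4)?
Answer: -27154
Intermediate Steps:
o(p) = -p/(4 + p) (o(p) = -(p + p)/(2*(p + 4)) = -2*p/(2*(4 + p)) = -p/(4 + p))
K(V) = 1/(-12 + V)
u(l) = -l²/25 (u(l) = (l²/(-12 - 1*4/(4 + 4)))/2 = (l²/(-12 - 1*4/8))/2 = (l²/(-12 - 1*4*⅛))/2 = (l²/(-12 - ½))/2 = (l²/(-25/2))/2 = (-2*l²/25)/2 = -l²/25)
(-16292 + u(35)) - 10813 = (-16292 - 1/25*35²) - 10813 = (-16292 - 1/25*1225) - 10813 = (-16292 - 49) - 10813 = -16341 - 10813 = -27154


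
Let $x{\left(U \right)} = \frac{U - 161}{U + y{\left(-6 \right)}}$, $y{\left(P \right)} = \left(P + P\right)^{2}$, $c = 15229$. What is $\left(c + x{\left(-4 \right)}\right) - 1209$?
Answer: $\frac{392527}{28} \approx 14019.0$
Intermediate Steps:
$y{\left(P \right)} = 4 P^{2}$ ($y{\left(P \right)} = \left(2 P\right)^{2} = 4 P^{2}$)
$x{\left(U \right)} = \frac{-161 + U}{144 + U}$ ($x{\left(U \right)} = \frac{U - 161}{U + 4 \left(-6\right)^{2}} = \frac{-161 + U}{U + 4 \cdot 36} = \frac{-161 + U}{U + 144} = \frac{-161 + U}{144 + U}$)
$\left(c + x{\left(-4 \right)}\right) - 1209 = \left(15229 + \frac{-161 - 4}{144 - 4}\right) - 1209 = \left(15229 + \frac{1}{140} \left(-165\right)\right) - 1209 = \left(15229 - \frac{33}{28}\right) - 1209 = \frac{426379}{28} - 1209 = \frac{392527}{28}$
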